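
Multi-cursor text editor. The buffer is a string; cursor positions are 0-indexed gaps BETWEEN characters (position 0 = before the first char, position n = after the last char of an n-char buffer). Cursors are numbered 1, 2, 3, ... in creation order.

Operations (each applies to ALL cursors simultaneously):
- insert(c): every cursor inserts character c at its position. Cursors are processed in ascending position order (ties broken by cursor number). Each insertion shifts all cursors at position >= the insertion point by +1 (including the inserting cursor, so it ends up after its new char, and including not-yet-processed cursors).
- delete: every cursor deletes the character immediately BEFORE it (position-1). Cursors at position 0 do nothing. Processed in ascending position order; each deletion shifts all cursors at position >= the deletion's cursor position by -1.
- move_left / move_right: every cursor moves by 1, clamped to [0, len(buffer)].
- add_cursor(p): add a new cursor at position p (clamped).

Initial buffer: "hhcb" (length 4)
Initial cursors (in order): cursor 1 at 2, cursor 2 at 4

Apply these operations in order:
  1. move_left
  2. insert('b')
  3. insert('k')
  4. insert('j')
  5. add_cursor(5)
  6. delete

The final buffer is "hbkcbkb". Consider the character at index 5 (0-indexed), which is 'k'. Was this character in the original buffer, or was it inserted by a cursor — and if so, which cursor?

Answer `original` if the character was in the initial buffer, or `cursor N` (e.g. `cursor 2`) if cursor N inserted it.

Answer: cursor 2

Derivation:
After op 1 (move_left): buffer="hhcb" (len 4), cursors c1@1 c2@3, authorship ....
After op 2 (insert('b')): buffer="hbhcbb" (len 6), cursors c1@2 c2@5, authorship .1..2.
After op 3 (insert('k')): buffer="hbkhcbkb" (len 8), cursors c1@3 c2@7, authorship .11..22.
After op 4 (insert('j')): buffer="hbkjhcbkjb" (len 10), cursors c1@4 c2@9, authorship .111..222.
After op 5 (add_cursor(5)): buffer="hbkjhcbkjb" (len 10), cursors c1@4 c3@5 c2@9, authorship .111..222.
After op 6 (delete): buffer="hbkcbkb" (len 7), cursors c1@3 c3@3 c2@6, authorship .11.22.
Authorship (.=original, N=cursor N): . 1 1 . 2 2 .
Index 5: author = 2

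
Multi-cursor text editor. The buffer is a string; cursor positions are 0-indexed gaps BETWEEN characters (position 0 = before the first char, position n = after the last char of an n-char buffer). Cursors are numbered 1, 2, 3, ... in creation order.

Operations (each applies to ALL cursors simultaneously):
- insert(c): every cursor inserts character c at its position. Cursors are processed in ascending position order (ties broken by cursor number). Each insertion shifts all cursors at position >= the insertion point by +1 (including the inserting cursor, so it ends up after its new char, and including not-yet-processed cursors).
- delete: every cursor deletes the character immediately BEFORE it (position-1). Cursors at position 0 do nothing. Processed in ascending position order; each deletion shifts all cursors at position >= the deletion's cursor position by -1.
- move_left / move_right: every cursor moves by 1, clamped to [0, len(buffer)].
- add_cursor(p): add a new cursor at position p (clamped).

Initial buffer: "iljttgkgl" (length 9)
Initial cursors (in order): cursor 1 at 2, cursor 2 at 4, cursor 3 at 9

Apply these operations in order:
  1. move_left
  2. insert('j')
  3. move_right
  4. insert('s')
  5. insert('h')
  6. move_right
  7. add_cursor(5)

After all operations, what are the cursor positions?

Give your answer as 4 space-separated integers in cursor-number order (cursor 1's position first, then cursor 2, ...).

After op 1 (move_left): buffer="iljttgkgl" (len 9), cursors c1@1 c2@3 c3@8, authorship .........
After op 2 (insert('j')): buffer="ijljjttgkgjl" (len 12), cursors c1@2 c2@5 c3@11, authorship .1..2.....3.
After op 3 (move_right): buffer="ijljjttgkgjl" (len 12), cursors c1@3 c2@6 c3@12, authorship .1..2.....3.
After op 4 (insert('s')): buffer="ijlsjjtstgkgjls" (len 15), cursors c1@4 c2@8 c3@15, authorship .1.1.2.2....3.3
After op 5 (insert('h')): buffer="ijlshjjtshtgkgjlsh" (len 18), cursors c1@5 c2@10 c3@18, authorship .1.11.2.22....3.33
After op 6 (move_right): buffer="ijlshjjtshtgkgjlsh" (len 18), cursors c1@6 c2@11 c3@18, authorship .1.11.2.22....3.33
After op 7 (add_cursor(5)): buffer="ijlshjjtshtgkgjlsh" (len 18), cursors c4@5 c1@6 c2@11 c3@18, authorship .1.11.2.22....3.33

Answer: 6 11 18 5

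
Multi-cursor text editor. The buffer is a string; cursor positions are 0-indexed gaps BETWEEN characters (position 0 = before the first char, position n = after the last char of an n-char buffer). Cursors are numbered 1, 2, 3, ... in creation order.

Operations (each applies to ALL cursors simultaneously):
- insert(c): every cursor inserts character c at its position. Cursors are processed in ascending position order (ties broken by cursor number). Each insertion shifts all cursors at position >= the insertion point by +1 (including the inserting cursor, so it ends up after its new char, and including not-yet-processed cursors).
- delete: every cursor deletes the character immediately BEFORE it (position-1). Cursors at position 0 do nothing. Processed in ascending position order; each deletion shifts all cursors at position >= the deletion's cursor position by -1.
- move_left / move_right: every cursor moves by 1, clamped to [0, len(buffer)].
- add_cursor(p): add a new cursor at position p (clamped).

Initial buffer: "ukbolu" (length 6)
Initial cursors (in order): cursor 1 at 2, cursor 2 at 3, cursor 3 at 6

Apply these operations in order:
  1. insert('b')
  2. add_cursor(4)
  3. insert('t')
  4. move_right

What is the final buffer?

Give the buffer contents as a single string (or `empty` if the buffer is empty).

Answer: ukbtbtbtolubt

Derivation:
After op 1 (insert('b')): buffer="ukbbbolub" (len 9), cursors c1@3 c2@5 c3@9, authorship ..1.2...3
After op 2 (add_cursor(4)): buffer="ukbbbolub" (len 9), cursors c1@3 c4@4 c2@5 c3@9, authorship ..1.2...3
After op 3 (insert('t')): buffer="ukbtbtbtolubt" (len 13), cursors c1@4 c4@6 c2@8 c3@13, authorship ..11.422...33
After op 4 (move_right): buffer="ukbtbtbtolubt" (len 13), cursors c1@5 c4@7 c2@9 c3@13, authorship ..11.422...33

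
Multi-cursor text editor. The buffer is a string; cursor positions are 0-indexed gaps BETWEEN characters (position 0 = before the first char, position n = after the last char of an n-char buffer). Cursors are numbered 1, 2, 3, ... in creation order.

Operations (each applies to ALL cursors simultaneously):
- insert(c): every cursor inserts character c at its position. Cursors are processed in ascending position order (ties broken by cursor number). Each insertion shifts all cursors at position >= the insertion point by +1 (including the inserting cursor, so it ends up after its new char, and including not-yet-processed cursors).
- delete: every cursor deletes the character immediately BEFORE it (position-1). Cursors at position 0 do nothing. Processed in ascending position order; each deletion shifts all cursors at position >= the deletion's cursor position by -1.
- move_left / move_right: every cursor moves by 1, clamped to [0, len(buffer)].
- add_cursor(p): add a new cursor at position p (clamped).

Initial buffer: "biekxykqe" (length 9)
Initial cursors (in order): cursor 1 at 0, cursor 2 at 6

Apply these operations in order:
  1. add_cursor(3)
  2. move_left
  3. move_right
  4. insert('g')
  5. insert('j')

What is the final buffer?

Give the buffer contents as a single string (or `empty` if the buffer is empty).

After op 1 (add_cursor(3)): buffer="biekxykqe" (len 9), cursors c1@0 c3@3 c2@6, authorship .........
After op 2 (move_left): buffer="biekxykqe" (len 9), cursors c1@0 c3@2 c2@5, authorship .........
After op 3 (move_right): buffer="biekxykqe" (len 9), cursors c1@1 c3@3 c2@6, authorship .........
After op 4 (insert('g')): buffer="bgiegkxygkqe" (len 12), cursors c1@2 c3@5 c2@9, authorship .1..3...2...
After op 5 (insert('j')): buffer="bgjiegjkxygjkqe" (len 15), cursors c1@3 c3@7 c2@12, authorship .11..33...22...

Answer: bgjiegjkxygjkqe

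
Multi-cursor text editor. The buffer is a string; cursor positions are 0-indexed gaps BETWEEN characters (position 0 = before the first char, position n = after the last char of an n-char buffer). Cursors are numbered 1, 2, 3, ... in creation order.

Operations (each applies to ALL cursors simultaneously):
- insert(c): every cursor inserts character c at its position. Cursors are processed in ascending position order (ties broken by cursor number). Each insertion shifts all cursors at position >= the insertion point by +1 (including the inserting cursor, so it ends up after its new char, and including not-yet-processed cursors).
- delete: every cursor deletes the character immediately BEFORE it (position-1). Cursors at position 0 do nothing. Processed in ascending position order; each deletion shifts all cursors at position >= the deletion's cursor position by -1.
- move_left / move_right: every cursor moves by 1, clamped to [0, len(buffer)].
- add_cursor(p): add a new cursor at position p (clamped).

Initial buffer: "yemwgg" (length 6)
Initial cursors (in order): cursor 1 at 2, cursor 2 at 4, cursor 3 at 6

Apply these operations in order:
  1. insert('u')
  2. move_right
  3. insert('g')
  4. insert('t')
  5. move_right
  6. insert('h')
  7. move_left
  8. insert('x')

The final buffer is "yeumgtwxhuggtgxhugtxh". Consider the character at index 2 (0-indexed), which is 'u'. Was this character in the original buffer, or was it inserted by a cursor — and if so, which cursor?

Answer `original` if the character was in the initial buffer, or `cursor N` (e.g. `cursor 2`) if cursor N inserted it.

Answer: cursor 1

Derivation:
After op 1 (insert('u')): buffer="yeumwuggu" (len 9), cursors c1@3 c2@6 c3@9, authorship ..1..2..3
After op 2 (move_right): buffer="yeumwuggu" (len 9), cursors c1@4 c2@7 c3@9, authorship ..1..2..3
After op 3 (insert('g')): buffer="yeumgwugggug" (len 12), cursors c1@5 c2@9 c3@12, authorship ..1.1.2.2.33
After op 4 (insert('t')): buffer="yeumgtwuggtgugt" (len 15), cursors c1@6 c2@11 c3@15, authorship ..1.11.2.22.333
After op 5 (move_right): buffer="yeumgtwuggtgugt" (len 15), cursors c1@7 c2@12 c3@15, authorship ..1.11.2.22.333
After op 6 (insert('h')): buffer="yeumgtwhuggtghugth" (len 18), cursors c1@8 c2@14 c3@18, authorship ..1.11.12.22.23333
After op 7 (move_left): buffer="yeumgtwhuggtghugth" (len 18), cursors c1@7 c2@13 c3@17, authorship ..1.11.12.22.23333
After op 8 (insert('x')): buffer="yeumgtwxhuggtgxhugtxh" (len 21), cursors c1@8 c2@15 c3@20, authorship ..1.11.112.22.2233333
Authorship (.=original, N=cursor N): . . 1 . 1 1 . 1 1 2 . 2 2 . 2 2 3 3 3 3 3
Index 2: author = 1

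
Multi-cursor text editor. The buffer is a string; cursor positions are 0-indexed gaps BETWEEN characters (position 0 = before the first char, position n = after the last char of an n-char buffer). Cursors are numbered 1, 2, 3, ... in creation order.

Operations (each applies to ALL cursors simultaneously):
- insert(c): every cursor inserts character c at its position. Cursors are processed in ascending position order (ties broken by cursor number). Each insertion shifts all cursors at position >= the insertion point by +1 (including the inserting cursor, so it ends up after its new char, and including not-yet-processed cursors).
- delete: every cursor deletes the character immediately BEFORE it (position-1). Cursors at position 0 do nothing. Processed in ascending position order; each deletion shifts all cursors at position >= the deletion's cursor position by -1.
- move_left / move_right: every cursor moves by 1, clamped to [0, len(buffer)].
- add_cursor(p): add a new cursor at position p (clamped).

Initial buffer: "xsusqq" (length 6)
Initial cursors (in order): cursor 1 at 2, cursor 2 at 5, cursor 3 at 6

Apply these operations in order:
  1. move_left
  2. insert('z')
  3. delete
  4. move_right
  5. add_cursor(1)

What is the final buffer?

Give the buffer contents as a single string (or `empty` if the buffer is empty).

After op 1 (move_left): buffer="xsusqq" (len 6), cursors c1@1 c2@4 c3@5, authorship ......
After op 2 (insert('z')): buffer="xzsuszqzq" (len 9), cursors c1@2 c2@6 c3@8, authorship .1...2.3.
After op 3 (delete): buffer="xsusqq" (len 6), cursors c1@1 c2@4 c3@5, authorship ......
After op 4 (move_right): buffer="xsusqq" (len 6), cursors c1@2 c2@5 c3@6, authorship ......
After op 5 (add_cursor(1)): buffer="xsusqq" (len 6), cursors c4@1 c1@2 c2@5 c3@6, authorship ......

Answer: xsusqq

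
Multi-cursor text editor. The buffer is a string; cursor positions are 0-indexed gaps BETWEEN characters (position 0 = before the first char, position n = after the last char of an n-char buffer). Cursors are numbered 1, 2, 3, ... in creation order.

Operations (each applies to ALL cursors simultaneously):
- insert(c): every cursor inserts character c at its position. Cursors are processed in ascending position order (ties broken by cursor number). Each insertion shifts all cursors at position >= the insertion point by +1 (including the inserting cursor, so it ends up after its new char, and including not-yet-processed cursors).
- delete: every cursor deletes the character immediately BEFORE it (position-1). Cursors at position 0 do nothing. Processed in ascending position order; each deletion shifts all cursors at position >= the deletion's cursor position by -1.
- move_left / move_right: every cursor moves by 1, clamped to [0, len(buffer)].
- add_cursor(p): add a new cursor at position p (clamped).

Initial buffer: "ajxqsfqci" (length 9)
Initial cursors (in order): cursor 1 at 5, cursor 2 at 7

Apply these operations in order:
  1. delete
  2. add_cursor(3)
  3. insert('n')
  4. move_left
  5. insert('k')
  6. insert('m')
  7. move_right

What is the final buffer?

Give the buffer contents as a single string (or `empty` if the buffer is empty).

Answer: ajxkmnqkmnfkmnci

Derivation:
After op 1 (delete): buffer="ajxqfci" (len 7), cursors c1@4 c2@5, authorship .......
After op 2 (add_cursor(3)): buffer="ajxqfci" (len 7), cursors c3@3 c1@4 c2@5, authorship .......
After op 3 (insert('n')): buffer="ajxnqnfnci" (len 10), cursors c3@4 c1@6 c2@8, authorship ...3.1.2..
After op 4 (move_left): buffer="ajxnqnfnci" (len 10), cursors c3@3 c1@5 c2@7, authorship ...3.1.2..
After op 5 (insert('k')): buffer="ajxknqknfknci" (len 13), cursors c3@4 c1@7 c2@10, authorship ...33.11.22..
After op 6 (insert('m')): buffer="ajxkmnqkmnfkmnci" (len 16), cursors c3@5 c1@9 c2@13, authorship ...333.111.222..
After op 7 (move_right): buffer="ajxkmnqkmnfkmnci" (len 16), cursors c3@6 c1@10 c2@14, authorship ...333.111.222..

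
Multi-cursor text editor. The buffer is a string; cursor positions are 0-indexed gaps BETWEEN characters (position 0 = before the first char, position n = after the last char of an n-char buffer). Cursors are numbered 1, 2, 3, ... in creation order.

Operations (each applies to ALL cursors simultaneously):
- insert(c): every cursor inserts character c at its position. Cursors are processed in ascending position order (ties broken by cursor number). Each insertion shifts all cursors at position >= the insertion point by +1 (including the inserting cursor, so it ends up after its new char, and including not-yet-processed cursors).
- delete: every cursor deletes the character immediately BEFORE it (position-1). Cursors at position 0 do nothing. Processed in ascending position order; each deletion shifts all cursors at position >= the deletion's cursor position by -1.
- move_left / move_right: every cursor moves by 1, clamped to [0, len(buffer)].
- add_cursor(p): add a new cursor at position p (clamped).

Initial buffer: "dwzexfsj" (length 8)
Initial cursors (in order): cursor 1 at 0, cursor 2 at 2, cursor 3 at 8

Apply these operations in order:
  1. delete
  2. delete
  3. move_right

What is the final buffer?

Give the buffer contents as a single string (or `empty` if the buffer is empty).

After op 1 (delete): buffer="dzexfs" (len 6), cursors c1@0 c2@1 c3@6, authorship ......
After op 2 (delete): buffer="zexf" (len 4), cursors c1@0 c2@0 c3@4, authorship ....
After op 3 (move_right): buffer="zexf" (len 4), cursors c1@1 c2@1 c3@4, authorship ....

Answer: zexf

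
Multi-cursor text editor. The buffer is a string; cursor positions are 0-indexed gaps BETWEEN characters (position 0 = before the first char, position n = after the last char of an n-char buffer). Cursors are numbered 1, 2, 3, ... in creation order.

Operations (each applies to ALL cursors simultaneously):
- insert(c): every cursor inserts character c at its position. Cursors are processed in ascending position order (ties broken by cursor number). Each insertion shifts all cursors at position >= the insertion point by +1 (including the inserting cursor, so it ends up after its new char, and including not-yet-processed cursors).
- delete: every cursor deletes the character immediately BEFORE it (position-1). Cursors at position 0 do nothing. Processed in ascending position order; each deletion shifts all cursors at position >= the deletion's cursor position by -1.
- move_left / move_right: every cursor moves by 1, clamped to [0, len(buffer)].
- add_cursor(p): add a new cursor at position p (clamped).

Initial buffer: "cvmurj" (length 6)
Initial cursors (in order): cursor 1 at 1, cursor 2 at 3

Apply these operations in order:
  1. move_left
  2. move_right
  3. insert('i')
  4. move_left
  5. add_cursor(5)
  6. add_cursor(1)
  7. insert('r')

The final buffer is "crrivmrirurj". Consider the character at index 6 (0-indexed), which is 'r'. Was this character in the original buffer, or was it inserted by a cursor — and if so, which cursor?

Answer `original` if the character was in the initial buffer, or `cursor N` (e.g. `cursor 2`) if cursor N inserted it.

After op 1 (move_left): buffer="cvmurj" (len 6), cursors c1@0 c2@2, authorship ......
After op 2 (move_right): buffer="cvmurj" (len 6), cursors c1@1 c2@3, authorship ......
After op 3 (insert('i')): buffer="civmiurj" (len 8), cursors c1@2 c2@5, authorship .1..2...
After op 4 (move_left): buffer="civmiurj" (len 8), cursors c1@1 c2@4, authorship .1..2...
After op 5 (add_cursor(5)): buffer="civmiurj" (len 8), cursors c1@1 c2@4 c3@5, authorship .1..2...
After op 6 (add_cursor(1)): buffer="civmiurj" (len 8), cursors c1@1 c4@1 c2@4 c3@5, authorship .1..2...
After op 7 (insert('r')): buffer="crrivmrirurj" (len 12), cursors c1@3 c4@3 c2@7 c3@9, authorship .141..223...
Authorship (.=original, N=cursor N): . 1 4 1 . . 2 2 3 . . .
Index 6: author = 2

Answer: cursor 2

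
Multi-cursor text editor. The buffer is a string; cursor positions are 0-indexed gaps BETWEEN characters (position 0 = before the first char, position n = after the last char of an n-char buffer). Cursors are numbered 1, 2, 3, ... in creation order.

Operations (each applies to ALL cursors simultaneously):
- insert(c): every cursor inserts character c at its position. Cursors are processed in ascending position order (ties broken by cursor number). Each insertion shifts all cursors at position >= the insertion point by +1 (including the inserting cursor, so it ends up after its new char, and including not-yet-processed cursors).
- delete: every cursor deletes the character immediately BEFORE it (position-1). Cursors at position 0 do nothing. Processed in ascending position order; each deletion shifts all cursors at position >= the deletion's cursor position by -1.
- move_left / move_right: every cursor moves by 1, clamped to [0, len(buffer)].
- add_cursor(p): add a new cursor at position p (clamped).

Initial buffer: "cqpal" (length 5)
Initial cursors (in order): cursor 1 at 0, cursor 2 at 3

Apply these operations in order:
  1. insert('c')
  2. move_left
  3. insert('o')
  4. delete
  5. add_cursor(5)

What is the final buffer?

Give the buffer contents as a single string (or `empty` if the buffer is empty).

After op 1 (insert('c')): buffer="ccqpcal" (len 7), cursors c1@1 c2@5, authorship 1...2..
After op 2 (move_left): buffer="ccqpcal" (len 7), cursors c1@0 c2@4, authorship 1...2..
After op 3 (insert('o')): buffer="occqpocal" (len 9), cursors c1@1 c2@6, authorship 11...22..
After op 4 (delete): buffer="ccqpcal" (len 7), cursors c1@0 c2@4, authorship 1...2..
After op 5 (add_cursor(5)): buffer="ccqpcal" (len 7), cursors c1@0 c2@4 c3@5, authorship 1...2..

Answer: ccqpcal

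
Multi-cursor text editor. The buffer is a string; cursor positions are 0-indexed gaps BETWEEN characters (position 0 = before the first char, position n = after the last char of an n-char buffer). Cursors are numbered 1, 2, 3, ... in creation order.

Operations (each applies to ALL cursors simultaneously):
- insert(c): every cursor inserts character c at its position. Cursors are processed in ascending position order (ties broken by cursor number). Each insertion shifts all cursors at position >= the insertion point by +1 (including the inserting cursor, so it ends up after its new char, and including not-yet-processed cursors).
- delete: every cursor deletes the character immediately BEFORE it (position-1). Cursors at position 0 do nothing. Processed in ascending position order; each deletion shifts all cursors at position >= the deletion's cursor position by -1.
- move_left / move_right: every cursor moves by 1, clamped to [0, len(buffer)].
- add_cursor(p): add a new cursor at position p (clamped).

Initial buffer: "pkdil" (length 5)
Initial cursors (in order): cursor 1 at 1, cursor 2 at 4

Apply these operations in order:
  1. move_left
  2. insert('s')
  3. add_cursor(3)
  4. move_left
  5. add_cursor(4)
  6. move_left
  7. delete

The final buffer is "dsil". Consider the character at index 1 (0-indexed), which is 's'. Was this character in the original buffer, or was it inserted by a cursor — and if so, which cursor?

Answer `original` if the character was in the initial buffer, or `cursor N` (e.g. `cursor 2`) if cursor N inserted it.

After op 1 (move_left): buffer="pkdil" (len 5), cursors c1@0 c2@3, authorship .....
After op 2 (insert('s')): buffer="spkdsil" (len 7), cursors c1@1 c2@5, authorship 1...2..
After op 3 (add_cursor(3)): buffer="spkdsil" (len 7), cursors c1@1 c3@3 c2@5, authorship 1...2..
After op 4 (move_left): buffer="spkdsil" (len 7), cursors c1@0 c3@2 c2@4, authorship 1...2..
After op 5 (add_cursor(4)): buffer="spkdsil" (len 7), cursors c1@0 c3@2 c2@4 c4@4, authorship 1...2..
After op 6 (move_left): buffer="spkdsil" (len 7), cursors c1@0 c3@1 c2@3 c4@3, authorship 1...2..
After op 7 (delete): buffer="dsil" (len 4), cursors c1@0 c2@0 c3@0 c4@0, authorship .2..
Authorship (.=original, N=cursor N): . 2 . .
Index 1: author = 2

Answer: cursor 2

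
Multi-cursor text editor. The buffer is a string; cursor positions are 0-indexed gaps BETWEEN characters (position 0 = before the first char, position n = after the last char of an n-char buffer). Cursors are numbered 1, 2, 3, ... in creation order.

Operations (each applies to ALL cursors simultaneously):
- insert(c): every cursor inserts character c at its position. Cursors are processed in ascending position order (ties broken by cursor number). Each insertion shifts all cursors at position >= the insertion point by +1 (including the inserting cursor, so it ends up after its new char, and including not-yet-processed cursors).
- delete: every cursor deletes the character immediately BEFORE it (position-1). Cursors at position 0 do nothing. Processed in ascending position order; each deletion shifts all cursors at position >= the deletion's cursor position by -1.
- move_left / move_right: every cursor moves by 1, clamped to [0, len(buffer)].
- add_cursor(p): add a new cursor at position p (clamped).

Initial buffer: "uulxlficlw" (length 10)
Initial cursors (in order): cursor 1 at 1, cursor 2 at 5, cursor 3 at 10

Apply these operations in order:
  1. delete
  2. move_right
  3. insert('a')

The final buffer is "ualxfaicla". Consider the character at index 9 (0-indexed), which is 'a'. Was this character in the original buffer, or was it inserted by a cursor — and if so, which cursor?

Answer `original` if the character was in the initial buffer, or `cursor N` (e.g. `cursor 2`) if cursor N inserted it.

After op 1 (delete): buffer="ulxficl" (len 7), cursors c1@0 c2@3 c3@7, authorship .......
After op 2 (move_right): buffer="ulxficl" (len 7), cursors c1@1 c2@4 c3@7, authorship .......
After op 3 (insert('a')): buffer="ualxfaicla" (len 10), cursors c1@2 c2@6 c3@10, authorship .1...2...3
Authorship (.=original, N=cursor N): . 1 . . . 2 . . . 3
Index 9: author = 3

Answer: cursor 3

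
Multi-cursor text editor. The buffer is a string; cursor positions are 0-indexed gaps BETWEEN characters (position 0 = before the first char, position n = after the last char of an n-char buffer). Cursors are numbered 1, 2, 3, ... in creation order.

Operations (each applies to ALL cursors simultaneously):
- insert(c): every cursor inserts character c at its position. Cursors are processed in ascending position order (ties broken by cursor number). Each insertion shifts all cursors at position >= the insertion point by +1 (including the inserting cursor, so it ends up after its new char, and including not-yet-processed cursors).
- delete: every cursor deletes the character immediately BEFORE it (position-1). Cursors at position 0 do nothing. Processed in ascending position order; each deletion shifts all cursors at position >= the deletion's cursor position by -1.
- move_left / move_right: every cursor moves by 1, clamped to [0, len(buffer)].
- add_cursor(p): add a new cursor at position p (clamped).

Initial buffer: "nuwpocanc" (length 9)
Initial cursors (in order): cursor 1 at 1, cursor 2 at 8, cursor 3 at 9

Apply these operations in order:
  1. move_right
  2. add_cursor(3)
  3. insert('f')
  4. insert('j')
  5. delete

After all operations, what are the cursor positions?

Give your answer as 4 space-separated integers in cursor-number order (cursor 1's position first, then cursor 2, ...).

After op 1 (move_right): buffer="nuwpocanc" (len 9), cursors c1@2 c2@9 c3@9, authorship .........
After op 2 (add_cursor(3)): buffer="nuwpocanc" (len 9), cursors c1@2 c4@3 c2@9 c3@9, authorship .........
After op 3 (insert('f')): buffer="nufwfpocancff" (len 13), cursors c1@3 c4@5 c2@13 c3@13, authorship ..1.4......23
After op 4 (insert('j')): buffer="nufjwfjpocancffjj" (len 17), cursors c1@4 c4@7 c2@17 c3@17, authorship ..11.44......2323
After op 5 (delete): buffer="nufwfpocancff" (len 13), cursors c1@3 c4@5 c2@13 c3@13, authorship ..1.4......23

Answer: 3 13 13 5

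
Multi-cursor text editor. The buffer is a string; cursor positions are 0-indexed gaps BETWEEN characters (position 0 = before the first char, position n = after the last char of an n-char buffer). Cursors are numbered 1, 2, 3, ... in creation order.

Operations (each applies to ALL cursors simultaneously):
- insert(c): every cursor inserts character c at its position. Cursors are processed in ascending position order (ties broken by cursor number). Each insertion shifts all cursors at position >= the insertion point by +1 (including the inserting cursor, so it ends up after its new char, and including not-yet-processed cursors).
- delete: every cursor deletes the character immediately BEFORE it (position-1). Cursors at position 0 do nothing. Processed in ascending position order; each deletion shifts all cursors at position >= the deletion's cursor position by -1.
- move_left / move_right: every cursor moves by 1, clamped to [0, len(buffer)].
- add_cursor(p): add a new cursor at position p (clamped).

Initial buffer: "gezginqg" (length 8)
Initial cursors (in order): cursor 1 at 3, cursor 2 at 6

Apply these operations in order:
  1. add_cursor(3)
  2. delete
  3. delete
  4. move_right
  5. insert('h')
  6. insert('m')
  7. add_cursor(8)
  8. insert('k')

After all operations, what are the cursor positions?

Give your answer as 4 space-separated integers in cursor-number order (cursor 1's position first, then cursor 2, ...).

After op 1 (add_cursor(3)): buffer="gezginqg" (len 8), cursors c1@3 c3@3 c2@6, authorship ........
After op 2 (delete): buffer="ggiqg" (len 5), cursors c1@1 c3@1 c2@3, authorship .....
After op 3 (delete): buffer="gqg" (len 3), cursors c1@0 c3@0 c2@1, authorship ...
After op 4 (move_right): buffer="gqg" (len 3), cursors c1@1 c3@1 c2@2, authorship ...
After op 5 (insert('h')): buffer="ghhqhg" (len 6), cursors c1@3 c3@3 c2@5, authorship .13.2.
After op 6 (insert('m')): buffer="ghhmmqhmg" (len 9), cursors c1@5 c3@5 c2@8, authorship .1313.22.
After op 7 (add_cursor(8)): buffer="ghhmmqhmg" (len 9), cursors c1@5 c3@5 c2@8 c4@8, authorship .1313.22.
After op 8 (insert('k')): buffer="ghhmmkkqhmkkg" (len 13), cursors c1@7 c3@7 c2@12 c4@12, authorship .131313.2224.

Answer: 7 12 7 12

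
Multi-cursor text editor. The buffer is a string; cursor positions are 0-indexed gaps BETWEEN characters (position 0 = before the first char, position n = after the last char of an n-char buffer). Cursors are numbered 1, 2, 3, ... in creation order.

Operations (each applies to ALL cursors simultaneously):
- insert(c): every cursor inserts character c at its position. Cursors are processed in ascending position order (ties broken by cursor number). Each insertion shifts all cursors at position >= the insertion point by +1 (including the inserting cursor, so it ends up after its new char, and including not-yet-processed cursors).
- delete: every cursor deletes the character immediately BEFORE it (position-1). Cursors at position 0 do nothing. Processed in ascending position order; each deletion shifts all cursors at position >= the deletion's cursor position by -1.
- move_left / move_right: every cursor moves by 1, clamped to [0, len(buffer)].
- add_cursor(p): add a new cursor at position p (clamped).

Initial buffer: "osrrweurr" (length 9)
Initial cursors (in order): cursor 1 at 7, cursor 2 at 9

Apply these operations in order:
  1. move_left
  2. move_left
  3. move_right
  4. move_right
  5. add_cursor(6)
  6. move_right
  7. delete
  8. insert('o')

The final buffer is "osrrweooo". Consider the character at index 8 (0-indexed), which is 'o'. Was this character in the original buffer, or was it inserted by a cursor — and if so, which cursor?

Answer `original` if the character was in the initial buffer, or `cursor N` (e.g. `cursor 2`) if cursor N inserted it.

After op 1 (move_left): buffer="osrrweurr" (len 9), cursors c1@6 c2@8, authorship .........
After op 2 (move_left): buffer="osrrweurr" (len 9), cursors c1@5 c2@7, authorship .........
After op 3 (move_right): buffer="osrrweurr" (len 9), cursors c1@6 c2@8, authorship .........
After op 4 (move_right): buffer="osrrweurr" (len 9), cursors c1@7 c2@9, authorship .........
After op 5 (add_cursor(6)): buffer="osrrweurr" (len 9), cursors c3@6 c1@7 c2@9, authorship .........
After op 6 (move_right): buffer="osrrweurr" (len 9), cursors c3@7 c1@8 c2@9, authorship .........
After op 7 (delete): buffer="osrrwe" (len 6), cursors c1@6 c2@6 c3@6, authorship ......
After op 8 (insert('o')): buffer="osrrweooo" (len 9), cursors c1@9 c2@9 c3@9, authorship ......123
Authorship (.=original, N=cursor N): . . . . . . 1 2 3
Index 8: author = 3

Answer: cursor 3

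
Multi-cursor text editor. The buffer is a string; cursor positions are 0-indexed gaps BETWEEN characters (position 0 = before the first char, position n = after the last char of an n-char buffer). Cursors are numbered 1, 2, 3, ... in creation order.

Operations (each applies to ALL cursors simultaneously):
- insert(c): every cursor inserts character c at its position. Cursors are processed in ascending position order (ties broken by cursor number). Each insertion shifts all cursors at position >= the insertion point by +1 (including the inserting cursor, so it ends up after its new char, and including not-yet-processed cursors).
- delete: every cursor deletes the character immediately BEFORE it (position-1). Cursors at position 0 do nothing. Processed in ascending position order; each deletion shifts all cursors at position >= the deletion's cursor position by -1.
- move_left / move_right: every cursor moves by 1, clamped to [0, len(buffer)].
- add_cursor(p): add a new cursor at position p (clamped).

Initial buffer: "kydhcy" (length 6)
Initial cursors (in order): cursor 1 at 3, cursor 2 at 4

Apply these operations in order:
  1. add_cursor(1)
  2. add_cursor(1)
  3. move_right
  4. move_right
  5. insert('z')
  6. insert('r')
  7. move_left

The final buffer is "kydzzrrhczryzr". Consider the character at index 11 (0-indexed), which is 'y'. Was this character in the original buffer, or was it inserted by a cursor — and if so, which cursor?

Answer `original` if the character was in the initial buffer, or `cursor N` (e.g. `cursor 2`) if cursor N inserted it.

After op 1 (add_cursor(1)): buffer="kydhcy" (len 6), cursors c3@1 c1@3 c2@4, authorship ......
After op 2 (add_cursor(1)): buffer="kydhcy" (len 6), cursors c3@1 c4@1 c1@3 c2@4, authorship ......
After op 3 (move_right): buffer="kydhcy" (len 6), cursors c3@2 c4@2 c1@4 c2@5, authorship ......
After op 4 (move_right): buffer="kydhcy" (len 6), cursors c3@3 c4@3 c1@5 c2@6, authorship ......
After op 5 (insert('z')): buffer="kydzzhczyz" (len 10), cursors c3@5 c4@5 c1@8 c2@10, authorship ...34..1.2
After op 6 (insert('r')): buffer="kydzzrrhczryzr" (len 14), cursors c3@7 c4@7 c1@11 c2@14, authorship ...3434..11.22
After op 7 (move_left): buffer="kydzzrrhczryzr" (len 14), cursors c3@6 c4@6 c1@10 c2@13, authorship ...3434..11.22
Authorship (.=original, N=cursor N): . . . 3 4 3 4 . . 1 1 . 2 2
Index 11: author = original

Answer: original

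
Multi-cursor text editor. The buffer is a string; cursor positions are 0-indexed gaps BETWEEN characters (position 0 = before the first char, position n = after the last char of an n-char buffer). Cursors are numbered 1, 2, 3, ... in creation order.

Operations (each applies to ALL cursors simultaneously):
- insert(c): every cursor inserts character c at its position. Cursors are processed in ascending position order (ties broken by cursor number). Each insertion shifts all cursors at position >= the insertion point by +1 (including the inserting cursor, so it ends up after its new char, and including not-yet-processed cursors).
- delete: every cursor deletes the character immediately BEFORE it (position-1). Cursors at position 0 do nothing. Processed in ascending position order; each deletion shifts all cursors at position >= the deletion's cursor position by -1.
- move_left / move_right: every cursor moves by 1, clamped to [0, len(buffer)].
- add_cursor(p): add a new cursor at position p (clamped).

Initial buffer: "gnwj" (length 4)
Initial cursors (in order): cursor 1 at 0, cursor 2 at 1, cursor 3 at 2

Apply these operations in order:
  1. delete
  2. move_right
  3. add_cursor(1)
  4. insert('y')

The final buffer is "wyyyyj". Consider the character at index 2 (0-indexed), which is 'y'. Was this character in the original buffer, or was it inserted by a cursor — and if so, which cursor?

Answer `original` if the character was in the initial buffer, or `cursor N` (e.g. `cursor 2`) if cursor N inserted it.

Answer: cursor 2

Derivation:
After op 1 (delete): buffer="wj" (len 2), cursors c1@0 c2@0 c3@0, authorship ..
After op 2 (move_right): buffer="wj" (len 2), cursors c1@1 c2@1 c3@1, authorship ..
After op 3 (add_cursor(1)): buffer="wj" (len 2), cursors c1@1 c2@1 c3@1 c4@1, authorship ..
After op 4 (insert('y')): buffer="wyyyyj" (len 6), cursors c1@5 c2@5 c3@5 c4@5, authorship .1234.
Authorship (.=original, N=cursor N): . 1 2 3 4 .
Index 2: author = 2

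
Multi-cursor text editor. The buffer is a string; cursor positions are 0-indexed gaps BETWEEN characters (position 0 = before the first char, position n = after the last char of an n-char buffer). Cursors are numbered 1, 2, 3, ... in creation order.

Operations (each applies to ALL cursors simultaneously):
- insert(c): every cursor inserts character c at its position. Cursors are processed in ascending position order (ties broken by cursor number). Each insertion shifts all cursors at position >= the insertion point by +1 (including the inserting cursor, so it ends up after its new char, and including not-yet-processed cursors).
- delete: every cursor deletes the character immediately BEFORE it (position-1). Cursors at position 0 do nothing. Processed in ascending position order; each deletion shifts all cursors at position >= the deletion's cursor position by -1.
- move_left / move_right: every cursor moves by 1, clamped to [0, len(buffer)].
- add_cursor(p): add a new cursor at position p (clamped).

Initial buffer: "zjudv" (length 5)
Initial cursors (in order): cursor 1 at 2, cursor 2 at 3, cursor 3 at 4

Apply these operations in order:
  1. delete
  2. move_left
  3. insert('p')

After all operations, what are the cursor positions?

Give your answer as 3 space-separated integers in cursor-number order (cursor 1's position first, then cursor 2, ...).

After op 1 (delete): buffer="zv" (len 2), cursors c1@1 c2@1 c3@1, authorship ..
After op 2 (move_left): buffer="zv" (len 2), cursors c1@0 c2@0 c3@0, authorship ..
After op 3 (insert('p')): buffer="pppzv" (len 5), cursors c1@3 c2@3 c3@3, authorship 123..

Answer: 3 3 3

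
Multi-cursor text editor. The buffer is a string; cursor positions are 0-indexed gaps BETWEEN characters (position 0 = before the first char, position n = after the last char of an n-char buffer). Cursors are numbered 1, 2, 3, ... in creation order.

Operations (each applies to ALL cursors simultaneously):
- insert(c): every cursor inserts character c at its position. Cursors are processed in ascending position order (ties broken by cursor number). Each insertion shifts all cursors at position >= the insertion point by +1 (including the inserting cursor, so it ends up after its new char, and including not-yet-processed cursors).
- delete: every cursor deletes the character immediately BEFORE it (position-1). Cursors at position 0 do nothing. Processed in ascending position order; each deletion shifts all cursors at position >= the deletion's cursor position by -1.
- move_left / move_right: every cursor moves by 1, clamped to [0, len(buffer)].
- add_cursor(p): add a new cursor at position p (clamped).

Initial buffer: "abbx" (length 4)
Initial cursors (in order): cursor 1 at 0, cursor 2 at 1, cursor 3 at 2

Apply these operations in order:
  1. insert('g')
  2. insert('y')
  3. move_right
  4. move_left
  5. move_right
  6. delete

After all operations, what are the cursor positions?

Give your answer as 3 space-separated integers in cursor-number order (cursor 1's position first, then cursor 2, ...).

Answer: 2 4 6

Derivation:
After op 1 (insert('g')): buffer="gagbgbx" (len 7), cursors c1@1 c2@3 c3@5, authorship 1.2.3..
After op 2 (insert('y')): buffer="gyagybgybx" (len 10), cursors c1@2 c2@5 c3@8, authorship 11.22.33..
After op 3 (move_right): buffer="gyagybgybx" (len 10), cursors c1@3 c2@6 c3@9, authorship 11.22.33..
After op 4 (move_left): buffer="gyagybgybx" (len 10), cursors c1@2 c2@5 c3@8, authorship 11.22.33..
After op 5 (move_right): buffer="gyagybgybx" (len 10), cursors c1@3 c2@6 c3@9, authorship 11.22.33..
After op 6 (delete): buffer="gygygyx" (len 7), cursors c1@2 c2@4 c3@6, authorship 112233.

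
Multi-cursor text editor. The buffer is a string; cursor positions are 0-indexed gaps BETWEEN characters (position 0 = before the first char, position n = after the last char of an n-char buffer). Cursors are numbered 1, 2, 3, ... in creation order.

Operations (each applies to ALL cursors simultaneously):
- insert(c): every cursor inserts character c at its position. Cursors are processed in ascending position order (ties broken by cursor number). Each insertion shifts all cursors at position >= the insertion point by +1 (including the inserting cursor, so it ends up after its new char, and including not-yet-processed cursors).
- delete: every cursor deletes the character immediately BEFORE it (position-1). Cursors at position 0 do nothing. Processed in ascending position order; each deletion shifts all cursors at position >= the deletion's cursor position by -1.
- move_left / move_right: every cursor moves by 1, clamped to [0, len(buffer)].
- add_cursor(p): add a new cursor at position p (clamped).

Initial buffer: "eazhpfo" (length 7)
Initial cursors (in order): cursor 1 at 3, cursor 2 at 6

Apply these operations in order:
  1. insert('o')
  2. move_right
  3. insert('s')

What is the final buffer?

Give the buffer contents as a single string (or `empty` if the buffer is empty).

After op 1 (insert('o')): buffer="eazohpfoo" (len 9), cursors c1@4 c2@8, authorship ...1...2.
After op 2 (move_right): buffer="eazohpfoo" (len 9), cursors c1@5 c2@9, authorship ...1...2.
After op 3 (insert('s')): buffer="eazohspfoos" (len 11), cursors c1@6 c2@11, authorship ...1.1..2.2

Answer: eazohspfoos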